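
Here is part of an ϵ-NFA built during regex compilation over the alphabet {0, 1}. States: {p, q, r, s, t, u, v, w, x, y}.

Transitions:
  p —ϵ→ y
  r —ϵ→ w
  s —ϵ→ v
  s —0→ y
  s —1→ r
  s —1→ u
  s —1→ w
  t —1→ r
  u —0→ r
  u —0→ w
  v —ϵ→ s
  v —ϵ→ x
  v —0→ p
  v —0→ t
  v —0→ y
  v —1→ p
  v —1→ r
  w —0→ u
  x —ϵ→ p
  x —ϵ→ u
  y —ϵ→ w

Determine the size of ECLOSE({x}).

Start with {x}.
From x via ϵ: add p, u.
From p via ϵ: add y.
From y via ϵ: add w.
ϵ-closure = {p, u, w, x, y}, which has 5 states.

5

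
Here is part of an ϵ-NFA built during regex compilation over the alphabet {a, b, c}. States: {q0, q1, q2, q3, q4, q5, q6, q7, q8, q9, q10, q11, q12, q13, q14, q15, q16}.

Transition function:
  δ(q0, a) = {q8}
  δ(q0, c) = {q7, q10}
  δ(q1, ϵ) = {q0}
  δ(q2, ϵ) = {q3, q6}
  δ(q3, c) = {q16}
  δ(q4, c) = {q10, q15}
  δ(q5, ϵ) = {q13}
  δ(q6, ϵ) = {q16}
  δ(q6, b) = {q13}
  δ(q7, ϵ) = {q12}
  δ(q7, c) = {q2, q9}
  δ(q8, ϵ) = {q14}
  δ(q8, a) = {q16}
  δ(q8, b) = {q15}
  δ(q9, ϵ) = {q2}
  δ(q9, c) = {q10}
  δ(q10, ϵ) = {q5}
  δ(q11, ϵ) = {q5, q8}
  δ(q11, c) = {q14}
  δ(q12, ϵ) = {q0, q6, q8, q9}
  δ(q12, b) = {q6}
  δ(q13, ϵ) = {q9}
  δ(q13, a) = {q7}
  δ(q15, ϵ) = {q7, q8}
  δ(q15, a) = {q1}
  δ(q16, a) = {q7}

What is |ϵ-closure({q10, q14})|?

Start with {q10, q14}.
From q10 via ϵ: add q5.
From q5 via ϵ: add q13.
From q13 via ϵ: add q9.
From q9 via ϵ: add q2.
From q2 via ϵ: add q3, q6.
From q6 via ϵ: add q16.
ϵ-closure = {q2, q3, q5, q6, q9, q10, q13, q14, q16}, which has 9 states.

9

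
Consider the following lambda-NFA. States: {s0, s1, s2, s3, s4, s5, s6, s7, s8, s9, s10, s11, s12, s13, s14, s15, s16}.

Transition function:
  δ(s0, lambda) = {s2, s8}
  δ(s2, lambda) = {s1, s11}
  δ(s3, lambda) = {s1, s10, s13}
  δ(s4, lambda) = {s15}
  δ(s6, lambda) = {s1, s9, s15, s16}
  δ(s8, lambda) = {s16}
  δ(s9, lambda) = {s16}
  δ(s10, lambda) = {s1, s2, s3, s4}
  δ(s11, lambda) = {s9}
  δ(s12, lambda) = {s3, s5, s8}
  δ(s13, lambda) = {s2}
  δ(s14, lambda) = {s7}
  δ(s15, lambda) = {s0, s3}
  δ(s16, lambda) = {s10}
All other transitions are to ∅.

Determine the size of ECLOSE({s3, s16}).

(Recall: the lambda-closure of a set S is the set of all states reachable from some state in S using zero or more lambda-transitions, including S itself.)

Start with {s3, s16}.
From s3 via lambda: add s1, s10, s13.
From s10 via lambda: add s2, s4.
From s2 via lambda: add s11.
From s4 via lambda: add s15.
From s11 via lambda: add s9.
From s15 via lambda: add s0.
From s0 via lambda: add s8.
lambda-closure = {s0, s1, s2, s3, s4, s8, s9, s10, s11, s13, s15, s16}, which has 12 states.

12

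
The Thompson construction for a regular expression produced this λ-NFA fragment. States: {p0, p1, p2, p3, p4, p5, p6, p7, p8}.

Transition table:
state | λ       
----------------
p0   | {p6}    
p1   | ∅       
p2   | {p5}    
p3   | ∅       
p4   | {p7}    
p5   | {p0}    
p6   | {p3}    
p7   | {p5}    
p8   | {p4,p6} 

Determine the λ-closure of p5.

{p0, p3, p5, p6}

Start with {p5}.
From p5 via λ: add p0.
From p0 via λ: add p6.
From p6 via λ: add p3.
No new states can be added; the closed set is {p0, p3, p5, p6}.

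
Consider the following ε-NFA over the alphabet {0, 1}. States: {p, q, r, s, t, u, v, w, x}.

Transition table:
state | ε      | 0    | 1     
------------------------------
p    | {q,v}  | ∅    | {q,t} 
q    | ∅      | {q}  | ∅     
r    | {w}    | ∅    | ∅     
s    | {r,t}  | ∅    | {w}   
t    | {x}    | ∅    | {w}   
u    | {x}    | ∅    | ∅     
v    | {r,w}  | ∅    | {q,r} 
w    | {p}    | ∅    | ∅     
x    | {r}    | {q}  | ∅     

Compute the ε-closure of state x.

{p, q, r, v, w, x}

Start with {x}.
From x via ε: add r.
From r via ε: add w.
From w via ε: add p.
From p via ε: add q, v.
No new states can be added; the closed set is {p, q, r, v, w, x}.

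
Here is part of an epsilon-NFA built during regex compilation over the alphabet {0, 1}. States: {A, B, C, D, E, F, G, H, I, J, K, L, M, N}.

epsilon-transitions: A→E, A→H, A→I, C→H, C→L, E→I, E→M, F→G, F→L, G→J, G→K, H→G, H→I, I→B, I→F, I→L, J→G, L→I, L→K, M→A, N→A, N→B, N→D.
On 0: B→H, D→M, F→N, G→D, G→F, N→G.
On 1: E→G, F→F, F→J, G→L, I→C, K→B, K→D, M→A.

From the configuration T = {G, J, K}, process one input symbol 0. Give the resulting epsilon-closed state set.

G on 0 → {D, F}.
No 0-transition from J, K.
Union after reading 0: {D, F}.
Now take the epsilon-closure:
From F via epsilon: add G, L.
From G via epsilon: add J, K.
From L via epsilon: add I.
From I via epsilon: add B.
No new states can be added; the closed set is {B, D, F, G, I, J, K, L}.

{B, D, F, G, I, J, K, L}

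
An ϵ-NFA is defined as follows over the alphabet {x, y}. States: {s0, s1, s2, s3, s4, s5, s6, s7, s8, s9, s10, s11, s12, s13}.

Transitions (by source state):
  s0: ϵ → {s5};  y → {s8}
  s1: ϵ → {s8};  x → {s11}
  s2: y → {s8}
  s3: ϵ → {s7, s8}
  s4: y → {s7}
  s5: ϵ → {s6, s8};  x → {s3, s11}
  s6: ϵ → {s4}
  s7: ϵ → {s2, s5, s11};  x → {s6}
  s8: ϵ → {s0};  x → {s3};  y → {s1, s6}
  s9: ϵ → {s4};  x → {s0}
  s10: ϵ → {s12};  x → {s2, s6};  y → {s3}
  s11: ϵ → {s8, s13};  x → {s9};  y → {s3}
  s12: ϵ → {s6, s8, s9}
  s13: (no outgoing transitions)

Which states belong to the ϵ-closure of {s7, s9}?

Start with {s7, s9}.
From s7 via ϵ: add s2, s5, s11.
From s9 via ϵ: add s4.
From s5 via ϵ: add s6, s8.
From s11 via ϵ: add s13.
From s8 via ϵ: add s0.
No new states can be added; the closed set is {s0, s2, s4, s5, s6, s7, s8, s9, s11, s13}.

{s0, s2, s4, s5, s6, s7, s8, s9, s11, s13}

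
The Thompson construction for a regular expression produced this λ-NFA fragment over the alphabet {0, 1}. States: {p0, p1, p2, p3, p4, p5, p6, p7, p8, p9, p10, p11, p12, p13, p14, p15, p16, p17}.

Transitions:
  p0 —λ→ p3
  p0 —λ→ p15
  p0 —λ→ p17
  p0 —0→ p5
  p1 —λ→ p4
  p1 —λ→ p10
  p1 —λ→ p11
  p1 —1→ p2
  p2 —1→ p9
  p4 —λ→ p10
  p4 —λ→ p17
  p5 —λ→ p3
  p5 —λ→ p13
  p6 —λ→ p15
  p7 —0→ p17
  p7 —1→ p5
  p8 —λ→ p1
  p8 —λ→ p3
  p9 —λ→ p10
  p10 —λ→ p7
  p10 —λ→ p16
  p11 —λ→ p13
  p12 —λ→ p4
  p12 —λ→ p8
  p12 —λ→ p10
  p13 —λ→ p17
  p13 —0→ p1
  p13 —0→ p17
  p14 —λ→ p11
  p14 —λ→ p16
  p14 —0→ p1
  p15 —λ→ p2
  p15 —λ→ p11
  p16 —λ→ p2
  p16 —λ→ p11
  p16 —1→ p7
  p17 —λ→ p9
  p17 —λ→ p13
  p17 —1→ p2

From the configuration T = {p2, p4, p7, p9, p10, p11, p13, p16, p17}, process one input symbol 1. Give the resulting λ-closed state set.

p2 on 1 → {p9}.
p7 on 1 → {p5}.
p16 on 1 → {p7}.
p17 on 1 → {p2}.
No 1-transition from p4, p9, p10, p11, p13.
Union after reading 1: {p2, p5, p7, p9}.
Now take the λ-closure:
From p5 via λ: add p3, p13.
From p9 via λ: add p10.
From p10 via λ: add p16.
From p13 via λ: add p17.
From p16 via λ: add p11.
No new states can be added; the closed set is {p2, p3, p5, p7, p9, p10, p11, p13, p16, p17}.

{p2, p3, p5, p7, p9, p10, p11, p13, p16, p17}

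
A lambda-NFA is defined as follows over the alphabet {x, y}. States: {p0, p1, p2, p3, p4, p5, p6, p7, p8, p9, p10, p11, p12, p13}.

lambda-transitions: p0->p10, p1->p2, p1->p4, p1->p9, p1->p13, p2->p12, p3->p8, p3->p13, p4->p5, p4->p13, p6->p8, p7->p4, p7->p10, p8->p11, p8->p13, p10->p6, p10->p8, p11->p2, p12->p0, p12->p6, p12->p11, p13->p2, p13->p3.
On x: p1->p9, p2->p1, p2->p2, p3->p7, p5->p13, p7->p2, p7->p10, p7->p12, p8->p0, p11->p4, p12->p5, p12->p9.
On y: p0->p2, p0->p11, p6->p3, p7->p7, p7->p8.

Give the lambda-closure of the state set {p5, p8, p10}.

Start with {p5, p8, p10}.
From p8 via lambda: add p11, p13.
From p10 via lambda: add p6.
From p11 via lambda: add p2.
From p13 via lambda: add p3.
From p2 via lambda: add p12.
From p12 via lambda: add p0.
No new states can be added; the closed set is {p0, p2, p3, p5, p6, p8, p10, p11, p12, p13}.

{p0, p2, p3, p5, p6, p8, p10, p11, p12, p13}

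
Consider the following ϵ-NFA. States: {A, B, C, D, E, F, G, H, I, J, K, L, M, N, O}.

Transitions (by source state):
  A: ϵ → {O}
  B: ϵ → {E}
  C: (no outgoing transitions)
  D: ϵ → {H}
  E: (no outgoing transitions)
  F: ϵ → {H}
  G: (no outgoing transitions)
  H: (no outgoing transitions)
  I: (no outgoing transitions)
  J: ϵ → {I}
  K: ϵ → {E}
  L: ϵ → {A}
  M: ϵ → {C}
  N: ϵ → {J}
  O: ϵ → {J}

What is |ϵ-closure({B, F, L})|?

9

Start with {B, F, L}.
From B via ϵ: add E.
From F via ϵ: add H.
From L via ϵ: add A.
From A via ϵ: add O.
From O via ϵ: add J.
From J via ϵ: add I.
ϵ-closure = {A, B, E, F, H, I, J, L, O}, which has 9 states.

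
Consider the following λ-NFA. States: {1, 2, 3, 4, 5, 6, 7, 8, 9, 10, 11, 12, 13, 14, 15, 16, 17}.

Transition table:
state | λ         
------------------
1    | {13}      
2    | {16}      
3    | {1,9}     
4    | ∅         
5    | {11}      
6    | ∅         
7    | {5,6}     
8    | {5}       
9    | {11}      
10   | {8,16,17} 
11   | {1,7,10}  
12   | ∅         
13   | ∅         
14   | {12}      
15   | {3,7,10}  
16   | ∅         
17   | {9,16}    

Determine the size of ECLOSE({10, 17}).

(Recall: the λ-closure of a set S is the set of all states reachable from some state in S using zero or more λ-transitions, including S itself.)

11

Start with {10, 17}.
From 10 via λ: add 8, 16.
From 17 via λ: add 9.
From 8 via λ: add 5.
From 9 via λ: add 11.
From 11 via λ: add 1, 7.
From 1 via λ: add 13.
From 7 via λ: add 6.
λ-closure = {1, 5, 6, 7, 8, 9, 10, 11, 13, 16, 17}, which has 11 states.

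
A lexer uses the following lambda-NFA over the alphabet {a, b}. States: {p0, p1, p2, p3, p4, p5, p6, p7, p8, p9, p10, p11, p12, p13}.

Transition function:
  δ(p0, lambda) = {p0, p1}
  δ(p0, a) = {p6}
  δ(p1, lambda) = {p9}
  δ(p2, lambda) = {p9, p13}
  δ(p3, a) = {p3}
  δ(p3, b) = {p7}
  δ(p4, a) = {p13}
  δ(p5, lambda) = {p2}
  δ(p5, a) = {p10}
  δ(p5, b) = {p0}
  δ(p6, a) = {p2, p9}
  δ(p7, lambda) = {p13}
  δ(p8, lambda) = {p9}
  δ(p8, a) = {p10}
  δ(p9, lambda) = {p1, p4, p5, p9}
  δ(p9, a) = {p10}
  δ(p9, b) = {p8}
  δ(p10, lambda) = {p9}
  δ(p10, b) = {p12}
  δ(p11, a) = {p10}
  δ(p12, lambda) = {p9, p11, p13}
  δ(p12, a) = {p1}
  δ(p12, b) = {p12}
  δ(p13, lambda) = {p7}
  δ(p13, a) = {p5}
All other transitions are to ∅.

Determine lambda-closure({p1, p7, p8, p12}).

{p1, p2, p4, p5, p7, p8, p9, p11, p12, p13}

Start with {p1, p7, p8, p12}.
From p1 via lambda: add p9.
From p7 via lambda: add p13.
From p12 via lambda: add p11.
From p9 via lambda: add p4, p5.
From p5 via lambda: add p2.
No new states can be added; the closed set is {p1, p2, p4, p5, p7, p8, p9, p11, p12, p13}.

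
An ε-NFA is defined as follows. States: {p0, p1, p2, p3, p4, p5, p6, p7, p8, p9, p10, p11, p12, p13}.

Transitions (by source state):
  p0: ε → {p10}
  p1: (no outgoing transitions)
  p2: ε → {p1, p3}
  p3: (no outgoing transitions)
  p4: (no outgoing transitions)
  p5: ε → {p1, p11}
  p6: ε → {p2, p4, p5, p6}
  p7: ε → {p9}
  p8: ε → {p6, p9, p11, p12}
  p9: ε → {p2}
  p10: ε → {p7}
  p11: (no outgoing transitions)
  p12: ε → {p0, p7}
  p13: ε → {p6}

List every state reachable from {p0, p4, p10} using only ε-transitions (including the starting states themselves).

Start with {p0, p4, p10}.
From p10 via ε: add p7.
From p7 via ε: add p9.
From p9 via ε: add p2.
From p2 via ε: add p1, p3.
No new states can be added; the closed set is {p0, p1, p2, p3, p4, p7, p9, p10}.

{p0, p1, p2, p3, p4, p7, p9, p10}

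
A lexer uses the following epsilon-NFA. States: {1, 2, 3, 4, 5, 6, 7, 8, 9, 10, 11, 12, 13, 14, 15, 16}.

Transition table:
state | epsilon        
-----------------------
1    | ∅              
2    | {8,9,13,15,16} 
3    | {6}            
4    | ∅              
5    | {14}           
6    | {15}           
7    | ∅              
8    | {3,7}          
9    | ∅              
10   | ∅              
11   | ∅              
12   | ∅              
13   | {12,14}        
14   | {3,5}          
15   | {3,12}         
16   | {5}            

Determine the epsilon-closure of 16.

Start with {16}.
From 16 via epsilon: add 5.
From 5 via epsilon: add 14.
From 14 via epsilon: add 3.
From 3 via epsilon: add 6.
From 6 via epsilon: add 15.
From 15 via epsilon: add 12.
No new states can be added; the closed set is {3, 5, 6, 12, 14, 15, 16}.

{3, 5, 6, 12, 14, 15, 16}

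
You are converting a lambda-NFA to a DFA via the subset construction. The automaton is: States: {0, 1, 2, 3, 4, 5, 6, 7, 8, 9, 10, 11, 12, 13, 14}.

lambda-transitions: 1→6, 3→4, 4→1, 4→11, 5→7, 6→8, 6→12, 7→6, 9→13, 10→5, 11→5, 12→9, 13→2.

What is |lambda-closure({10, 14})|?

Start with {10, 14}.
From 10 via lambda: add 5.
From 5 via lambda: add 7.
From 7 via lambda: add 6.
From 6 via lambda: add 8, 12.
From 12 via lambda: add 9.
From 9 via lambda: add 13.
From 13 via lambda: add 2.
lambda-closure = {2, 5, 6, 7, 8, 9, 10, 12, 13, 14}, which has 10 states.

10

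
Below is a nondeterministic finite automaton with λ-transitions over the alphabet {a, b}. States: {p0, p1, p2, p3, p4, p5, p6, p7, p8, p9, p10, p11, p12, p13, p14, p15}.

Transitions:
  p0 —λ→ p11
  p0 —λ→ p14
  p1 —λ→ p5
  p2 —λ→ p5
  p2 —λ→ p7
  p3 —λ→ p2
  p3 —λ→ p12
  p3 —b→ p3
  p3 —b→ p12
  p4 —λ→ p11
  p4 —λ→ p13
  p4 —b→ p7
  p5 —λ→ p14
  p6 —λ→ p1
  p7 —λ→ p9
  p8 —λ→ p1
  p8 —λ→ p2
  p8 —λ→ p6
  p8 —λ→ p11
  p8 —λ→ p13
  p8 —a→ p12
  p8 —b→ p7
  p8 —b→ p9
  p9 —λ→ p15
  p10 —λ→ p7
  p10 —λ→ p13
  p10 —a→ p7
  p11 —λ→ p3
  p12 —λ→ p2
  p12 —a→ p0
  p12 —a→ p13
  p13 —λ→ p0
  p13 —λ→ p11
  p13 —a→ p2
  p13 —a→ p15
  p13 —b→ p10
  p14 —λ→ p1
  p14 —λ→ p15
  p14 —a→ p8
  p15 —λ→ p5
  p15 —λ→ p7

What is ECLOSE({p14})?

Start with {p14}.
From p14 via λ: add p1, p15.
From p1 via λ: add p5.
From p15 via λ: add p7.
From p7 via λ: add p9.
No new states can be added; the closed set is {p1, p5, p7, p9, p14, p15}.

{p1, p5, p7, p9, p14, p15}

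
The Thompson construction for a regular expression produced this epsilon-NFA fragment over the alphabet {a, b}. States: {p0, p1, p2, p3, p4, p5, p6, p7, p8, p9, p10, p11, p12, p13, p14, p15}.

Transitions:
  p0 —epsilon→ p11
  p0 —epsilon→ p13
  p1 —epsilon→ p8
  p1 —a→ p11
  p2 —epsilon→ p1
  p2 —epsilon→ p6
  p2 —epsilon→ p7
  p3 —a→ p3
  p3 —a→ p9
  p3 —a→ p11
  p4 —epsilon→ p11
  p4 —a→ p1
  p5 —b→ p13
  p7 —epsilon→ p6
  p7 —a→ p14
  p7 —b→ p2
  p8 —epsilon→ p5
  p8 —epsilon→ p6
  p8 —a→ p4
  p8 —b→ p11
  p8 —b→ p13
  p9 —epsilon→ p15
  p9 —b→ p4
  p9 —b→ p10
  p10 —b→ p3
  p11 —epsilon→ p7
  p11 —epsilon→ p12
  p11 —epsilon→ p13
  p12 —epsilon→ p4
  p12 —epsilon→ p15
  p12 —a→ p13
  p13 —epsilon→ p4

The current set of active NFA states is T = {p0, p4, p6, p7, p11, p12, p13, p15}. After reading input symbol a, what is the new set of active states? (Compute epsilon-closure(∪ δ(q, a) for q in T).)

{p1, p4, p5, p6, p7, p8, p11, p12, p13, p14, p15}

p4 on a → {p1}.
p7 on a → {p14}.
p12 on a → {p13}.
No a-transition from p0, p6, p11, p13, p15.
Union after reading a: {p1, p13, p14}.
Now take the epsilon-closure:
From p1 via epsilon: add p8.
From p13 via epsilon: add p4.
From p4 via epsilon: add p11.
From p8 via epsilon: add p5, p6.
From p11 via epsilon: add p7, p12.
From p12 via epsilon: add p15.
No new states can be added; the closed set is {p1, p4, p5, p6, p7, p8, p11, p12, p13, p14, p15}.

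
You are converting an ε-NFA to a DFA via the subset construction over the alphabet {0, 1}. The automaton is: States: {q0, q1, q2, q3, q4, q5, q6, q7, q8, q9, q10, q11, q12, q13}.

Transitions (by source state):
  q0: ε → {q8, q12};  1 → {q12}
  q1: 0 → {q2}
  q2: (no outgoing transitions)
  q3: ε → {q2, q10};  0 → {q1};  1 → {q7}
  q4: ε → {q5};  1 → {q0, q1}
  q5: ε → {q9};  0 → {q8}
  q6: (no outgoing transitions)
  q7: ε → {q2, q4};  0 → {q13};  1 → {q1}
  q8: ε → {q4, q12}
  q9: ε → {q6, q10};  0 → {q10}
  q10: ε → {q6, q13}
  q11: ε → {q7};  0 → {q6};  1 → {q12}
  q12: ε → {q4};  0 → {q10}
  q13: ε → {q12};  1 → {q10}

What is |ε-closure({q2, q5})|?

8

Start with {q2, q5}.
From q5 via ε: add q9.
From q9 via ε: add q6, q10.
From q10 via ε: add q13.
From q13 via ε: add q12.
From q12 via ε: add q4.
ε-closure = {q2, q4, q5, q6, q9, q10, q12, q13}, which has 8 states.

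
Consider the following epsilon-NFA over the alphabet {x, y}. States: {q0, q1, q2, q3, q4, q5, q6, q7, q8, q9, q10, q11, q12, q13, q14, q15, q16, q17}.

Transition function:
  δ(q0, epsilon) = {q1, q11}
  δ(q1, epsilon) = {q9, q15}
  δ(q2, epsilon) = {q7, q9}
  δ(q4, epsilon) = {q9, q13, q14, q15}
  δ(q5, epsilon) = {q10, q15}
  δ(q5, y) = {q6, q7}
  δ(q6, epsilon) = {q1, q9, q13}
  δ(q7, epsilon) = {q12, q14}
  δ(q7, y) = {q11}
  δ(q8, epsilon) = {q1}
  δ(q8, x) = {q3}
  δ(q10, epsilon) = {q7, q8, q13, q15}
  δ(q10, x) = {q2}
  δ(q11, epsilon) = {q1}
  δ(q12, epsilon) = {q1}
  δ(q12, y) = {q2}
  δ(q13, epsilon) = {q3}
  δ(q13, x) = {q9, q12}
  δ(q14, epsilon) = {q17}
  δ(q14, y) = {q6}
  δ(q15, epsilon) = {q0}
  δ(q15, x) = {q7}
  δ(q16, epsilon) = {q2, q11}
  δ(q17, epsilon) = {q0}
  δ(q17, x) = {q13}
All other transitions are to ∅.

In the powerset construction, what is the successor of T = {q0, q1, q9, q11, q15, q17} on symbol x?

{q0, q1, q3, q7, q9, q11, q12, q13, q14, q15, q17}

q15 on x → {q7}.
q17 on x → {q13}.
No x-transition from q0, q1, q9, q11.
Union after reading x: {q7, q13}.
Now take the epsilon-closure:
From q7 via epsilon: add q12, q14.
From q13 via epsilon: add q3.
From q12 via epsilon: add q1.
From q14 via epsilon: add q17.
From q1 via epsilon: add q9, q15.
From q17 via epsilon: add q0.
From q0 via epsilon: add q11.
No new states can be added; the closed set is {q0, q1, q3, q7, q9, q11, q12, q13, q14, q15, q17}.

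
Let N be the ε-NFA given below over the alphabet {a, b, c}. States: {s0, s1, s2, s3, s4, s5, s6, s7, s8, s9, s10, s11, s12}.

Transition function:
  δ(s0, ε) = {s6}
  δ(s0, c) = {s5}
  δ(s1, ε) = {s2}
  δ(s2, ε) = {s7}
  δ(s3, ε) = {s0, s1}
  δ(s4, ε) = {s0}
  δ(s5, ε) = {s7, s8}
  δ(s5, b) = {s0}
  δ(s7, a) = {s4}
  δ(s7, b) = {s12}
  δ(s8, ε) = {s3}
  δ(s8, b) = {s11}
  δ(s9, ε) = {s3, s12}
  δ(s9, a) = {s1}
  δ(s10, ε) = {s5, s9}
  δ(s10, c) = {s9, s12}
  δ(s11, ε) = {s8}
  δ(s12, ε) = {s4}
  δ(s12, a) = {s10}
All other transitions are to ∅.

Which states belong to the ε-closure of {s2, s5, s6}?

Start with {s2, s5, s6}.
From s2 via ε: add s7.
From s5 via ε: add s8.
From s8 via ε: add s3.
From s3 via ε: add s0, s1.
No new states can be added; the closed set is {s0, s1, s2, s3, s5, s6, s7, s8}.

{s0, s1, s2, s3, s5, s6, s7, s8}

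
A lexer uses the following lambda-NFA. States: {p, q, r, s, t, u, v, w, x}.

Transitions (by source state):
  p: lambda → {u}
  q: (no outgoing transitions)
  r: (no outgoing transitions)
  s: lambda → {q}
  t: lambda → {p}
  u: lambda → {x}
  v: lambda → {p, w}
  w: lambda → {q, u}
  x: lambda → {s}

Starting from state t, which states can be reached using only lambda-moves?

Start with {t}.
From t via lambda: add p.
From p via lambda: add u.
From u via lambda: add x.
From x via lambda: add s.
From s via lambda: add q.
No new states can be added; the closed set is {p, q, s, t, u, x}.

{p, q, s, t, u, x}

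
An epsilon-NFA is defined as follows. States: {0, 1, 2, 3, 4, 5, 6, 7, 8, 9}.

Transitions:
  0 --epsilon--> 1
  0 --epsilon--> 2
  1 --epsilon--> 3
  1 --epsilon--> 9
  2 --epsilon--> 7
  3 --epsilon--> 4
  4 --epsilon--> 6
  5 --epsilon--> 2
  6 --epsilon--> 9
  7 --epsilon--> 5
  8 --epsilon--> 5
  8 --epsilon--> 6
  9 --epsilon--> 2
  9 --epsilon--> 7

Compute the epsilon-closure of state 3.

Start with {3}.
From 3 via epsilon: add 4.
From 4 via epsilon: add 6.
From 6 via epsilon: add 9.
From 9 via epsilon: add 2, 7.
From 7 via epsilon: add 5.
No new states can be added; the closed set is {2, 3, 4, 5, 6, 7, 9}.

{2, 3, 4, 5, 6, 7, 9}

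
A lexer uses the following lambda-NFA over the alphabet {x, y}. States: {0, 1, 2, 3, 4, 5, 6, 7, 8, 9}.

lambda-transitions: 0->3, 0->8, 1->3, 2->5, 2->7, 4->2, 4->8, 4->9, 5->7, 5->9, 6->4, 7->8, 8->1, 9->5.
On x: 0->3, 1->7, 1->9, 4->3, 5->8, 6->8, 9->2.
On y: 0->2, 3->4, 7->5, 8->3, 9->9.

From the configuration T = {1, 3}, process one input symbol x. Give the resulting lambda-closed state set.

1 on x → {7, 9}.
No x-transition from 3.
Union after reading x: {7, 9}.
Now take the lambda-closure:
From 7 via lambda: add 8.
From 9 via lambda: add 5.
From 8 via lambda: add 1.
From 1 via lambda: add 3.
No new states can be added; the closed set is {1, 3, 5, 7, 8, 9}.

{1, 3, 5, 7, 8, 9}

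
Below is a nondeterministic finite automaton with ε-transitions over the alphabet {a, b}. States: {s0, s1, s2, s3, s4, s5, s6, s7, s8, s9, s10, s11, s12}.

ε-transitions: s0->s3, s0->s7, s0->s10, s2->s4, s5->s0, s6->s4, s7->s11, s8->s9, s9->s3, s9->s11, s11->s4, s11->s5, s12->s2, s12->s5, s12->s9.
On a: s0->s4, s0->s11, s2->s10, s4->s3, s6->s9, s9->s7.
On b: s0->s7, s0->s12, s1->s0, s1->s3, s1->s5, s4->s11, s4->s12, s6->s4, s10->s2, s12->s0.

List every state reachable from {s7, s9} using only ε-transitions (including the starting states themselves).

{s0, s3, s4, s5, s7, s9, s10, s11}

Start with {s7, s9}.
From s7 via ε: add s11.
From s9 via ε: add s3.
From s11 via ε: add s4, s5.
From s5 via ε: add s0.
From s0 via ε: add s10.
No new states can be added; the closed set is {s0, s3, s4, s5, s7, s9, s10, s11}.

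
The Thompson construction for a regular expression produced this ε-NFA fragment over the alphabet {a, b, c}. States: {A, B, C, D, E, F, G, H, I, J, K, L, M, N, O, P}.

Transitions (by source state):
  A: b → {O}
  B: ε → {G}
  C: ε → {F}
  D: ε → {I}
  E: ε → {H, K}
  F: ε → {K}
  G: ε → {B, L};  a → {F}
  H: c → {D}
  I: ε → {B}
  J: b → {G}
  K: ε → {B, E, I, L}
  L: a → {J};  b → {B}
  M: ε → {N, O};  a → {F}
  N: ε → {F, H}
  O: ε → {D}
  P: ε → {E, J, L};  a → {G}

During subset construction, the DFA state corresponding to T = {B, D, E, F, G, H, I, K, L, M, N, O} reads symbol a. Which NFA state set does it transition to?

G on a → {F}.
L on a → {J}.
M on a → {F}.
No a-transition from B, D, E, F, H, I, K, N, O.
Union after reading a: {F, J}.
Now take the ε-closure:
From F via ε: add K.
From K via ε: add B, E, I, L.
From B via ε: add G.
From E via ε: add H.
No new states can be added; the closed set is {B, E, F, G, H, I, J, K, L}.

{B, E, F, G, H, I, J, K, L}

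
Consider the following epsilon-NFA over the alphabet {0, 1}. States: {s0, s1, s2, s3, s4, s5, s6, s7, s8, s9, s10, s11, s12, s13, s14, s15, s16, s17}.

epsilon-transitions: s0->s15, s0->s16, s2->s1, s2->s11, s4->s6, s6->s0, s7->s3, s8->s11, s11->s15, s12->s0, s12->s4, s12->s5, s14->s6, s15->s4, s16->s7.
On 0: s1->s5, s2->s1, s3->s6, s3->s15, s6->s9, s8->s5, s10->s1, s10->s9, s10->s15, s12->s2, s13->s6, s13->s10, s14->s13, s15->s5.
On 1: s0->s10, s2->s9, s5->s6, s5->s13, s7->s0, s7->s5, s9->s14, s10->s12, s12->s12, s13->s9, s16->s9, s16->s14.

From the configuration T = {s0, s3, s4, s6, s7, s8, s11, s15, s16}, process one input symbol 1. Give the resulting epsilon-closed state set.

s0 on 1 → {s10}.
s7 on 1 → {s0, s5}.
s16 on 1 → {s9, s14}.
No 1-transition from s3, s4, s6, s8, s11, s15.
Union after reading 1: {s0, s5, s9, s10, s14}.
Now take the epsilon-closure:
From s0 via epsilon: add s15, s16.
From s14 via epsilon: add s6.
From s15 via epsilon: add s4.
From s16 via epsilon: add s7.
From s7 via epsilon: add s3.
No new states can be added; the closed set is {s0, s3, s4, s5, s6, s7, s9, s10, s14, s15, s16}.

{s0, s3, s4, s5, s6, s7, s9, s10, s14, s15, s16}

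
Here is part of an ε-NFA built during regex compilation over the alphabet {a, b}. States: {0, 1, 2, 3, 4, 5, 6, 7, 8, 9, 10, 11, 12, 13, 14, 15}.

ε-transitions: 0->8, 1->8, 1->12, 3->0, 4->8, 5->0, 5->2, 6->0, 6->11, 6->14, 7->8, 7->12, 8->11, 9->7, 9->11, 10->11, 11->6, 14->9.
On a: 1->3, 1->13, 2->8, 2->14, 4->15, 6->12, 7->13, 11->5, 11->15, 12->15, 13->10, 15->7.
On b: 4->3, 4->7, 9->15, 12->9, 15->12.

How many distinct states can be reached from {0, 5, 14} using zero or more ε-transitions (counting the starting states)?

10

Start with {0, 5, 14}.
From 0 via ε: add 8.
From 5 via ε: add 2.
From 14 via ε: add 9.
From 8 via ε: add 11.
From 9 via ε: add 7.
From 7 via ε: add 12.
From 11 via ε: add 6.
ε-closure = {0, 2, 5, 6, 7, 8, 9, 11, 12, 14}, which has 10 states.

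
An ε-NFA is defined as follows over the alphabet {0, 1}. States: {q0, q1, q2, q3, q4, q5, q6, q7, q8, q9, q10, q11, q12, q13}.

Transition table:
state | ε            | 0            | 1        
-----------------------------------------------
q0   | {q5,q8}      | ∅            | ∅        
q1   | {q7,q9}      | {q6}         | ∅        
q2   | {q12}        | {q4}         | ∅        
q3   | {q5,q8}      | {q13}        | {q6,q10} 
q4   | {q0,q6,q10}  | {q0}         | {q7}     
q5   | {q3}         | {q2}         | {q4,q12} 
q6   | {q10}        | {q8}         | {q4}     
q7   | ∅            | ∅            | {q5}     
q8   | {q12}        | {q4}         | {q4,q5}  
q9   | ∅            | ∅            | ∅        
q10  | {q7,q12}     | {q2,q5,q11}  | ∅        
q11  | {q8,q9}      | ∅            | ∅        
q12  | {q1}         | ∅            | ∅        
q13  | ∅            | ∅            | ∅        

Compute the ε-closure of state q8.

Start with {q8}.
From q8 via ε: add q12.
From q12 via ε: add q1.
From q1 via ε: add q7, q9.
No new states can be added; the closed set is {q1, q7, q8, q9, q12}.

{q1, q7, q8, q9, q12}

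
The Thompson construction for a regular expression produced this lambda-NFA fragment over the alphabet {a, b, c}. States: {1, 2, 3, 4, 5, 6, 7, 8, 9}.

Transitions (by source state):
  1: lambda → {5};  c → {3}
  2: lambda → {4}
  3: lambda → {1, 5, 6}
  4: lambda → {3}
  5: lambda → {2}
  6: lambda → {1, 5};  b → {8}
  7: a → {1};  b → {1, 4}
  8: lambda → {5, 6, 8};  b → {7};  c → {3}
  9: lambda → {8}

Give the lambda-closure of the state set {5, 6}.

{1, 2, 3, 4, 5, 6}

Start with {5, 6}.
From 5 via lambda: add 2.
From 6 via lambda: add 1.
From 2 via lambda: add 4.
From 4 via lambda: add 3.
No new states can be added; the closed set is {1, 2, 3, 4, 5, 6}.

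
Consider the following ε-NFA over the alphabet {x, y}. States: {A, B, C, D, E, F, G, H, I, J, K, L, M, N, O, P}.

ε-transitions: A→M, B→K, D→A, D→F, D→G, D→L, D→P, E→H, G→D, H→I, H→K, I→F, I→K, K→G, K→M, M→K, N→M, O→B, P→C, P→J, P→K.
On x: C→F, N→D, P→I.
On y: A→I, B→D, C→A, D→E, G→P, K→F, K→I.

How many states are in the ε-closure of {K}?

Start with {K}.
From K via ε: add G, M.
From G via ε: add D.
From D via ε: add A, F, L, P.
From P via ε: add C, J.
ε-closure = {A, C, D, F, G, J, K, L, M, P}, which has 10 states.

10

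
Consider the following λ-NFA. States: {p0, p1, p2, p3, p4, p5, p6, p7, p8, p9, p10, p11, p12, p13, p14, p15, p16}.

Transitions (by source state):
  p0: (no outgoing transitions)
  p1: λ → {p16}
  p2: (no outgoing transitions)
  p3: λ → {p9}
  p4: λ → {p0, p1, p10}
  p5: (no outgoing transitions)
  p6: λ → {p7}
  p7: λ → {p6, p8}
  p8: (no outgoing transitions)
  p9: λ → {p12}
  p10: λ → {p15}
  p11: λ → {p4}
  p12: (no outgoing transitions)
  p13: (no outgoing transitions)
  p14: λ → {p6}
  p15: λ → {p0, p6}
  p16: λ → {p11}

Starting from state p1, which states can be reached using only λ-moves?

{p0, p1, p4, p6, p7, p8, p10, p11, p15, p16}

Start with {p1}.
From p1 via λ: add p16.
From p16 via λ: add p11.
From p11 via λ: add p4.
From p4 via λ: add p0, p10.
From p10 via λ: add p15.
From p15 via λ: add p6.
From p6 via λ: add p7.
From p7 via λ: add p8.
No new states can be added; the closed set is {p0, p1, p4, p6, p7, p8, p10, p11, p15, p16}.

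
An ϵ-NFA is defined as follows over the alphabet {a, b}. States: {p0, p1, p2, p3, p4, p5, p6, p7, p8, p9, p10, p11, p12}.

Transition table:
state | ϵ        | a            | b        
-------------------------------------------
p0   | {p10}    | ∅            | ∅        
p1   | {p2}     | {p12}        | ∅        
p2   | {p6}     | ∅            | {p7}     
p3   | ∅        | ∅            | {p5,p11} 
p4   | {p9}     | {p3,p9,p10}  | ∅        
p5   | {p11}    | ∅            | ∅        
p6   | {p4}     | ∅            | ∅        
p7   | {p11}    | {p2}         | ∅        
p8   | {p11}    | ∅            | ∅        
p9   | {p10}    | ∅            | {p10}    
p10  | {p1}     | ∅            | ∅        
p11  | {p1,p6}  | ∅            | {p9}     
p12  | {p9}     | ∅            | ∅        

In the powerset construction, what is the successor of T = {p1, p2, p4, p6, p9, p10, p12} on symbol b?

p2 on b → {p7}.
p9 on b → {p10}.
No b-transition from p1, p4, p6, p10, p12.
Union after reading b: {p7, p10}.
Now take the ϵ-closure:
From p7 via ϵ: add p11.
From p10 via ϵ: add p1.
From p1 via ϵ: add p2.
From p11 via ϵ: add p6.
From p6 via ϵ: add p4.
From p4 via ϵ: add p9.
No new states can be added; the closed set is {p1, p2, p4, p6, p7, p9, p10, p11}.

{p1, p2, p4, p6, p7, p9, p10, p11}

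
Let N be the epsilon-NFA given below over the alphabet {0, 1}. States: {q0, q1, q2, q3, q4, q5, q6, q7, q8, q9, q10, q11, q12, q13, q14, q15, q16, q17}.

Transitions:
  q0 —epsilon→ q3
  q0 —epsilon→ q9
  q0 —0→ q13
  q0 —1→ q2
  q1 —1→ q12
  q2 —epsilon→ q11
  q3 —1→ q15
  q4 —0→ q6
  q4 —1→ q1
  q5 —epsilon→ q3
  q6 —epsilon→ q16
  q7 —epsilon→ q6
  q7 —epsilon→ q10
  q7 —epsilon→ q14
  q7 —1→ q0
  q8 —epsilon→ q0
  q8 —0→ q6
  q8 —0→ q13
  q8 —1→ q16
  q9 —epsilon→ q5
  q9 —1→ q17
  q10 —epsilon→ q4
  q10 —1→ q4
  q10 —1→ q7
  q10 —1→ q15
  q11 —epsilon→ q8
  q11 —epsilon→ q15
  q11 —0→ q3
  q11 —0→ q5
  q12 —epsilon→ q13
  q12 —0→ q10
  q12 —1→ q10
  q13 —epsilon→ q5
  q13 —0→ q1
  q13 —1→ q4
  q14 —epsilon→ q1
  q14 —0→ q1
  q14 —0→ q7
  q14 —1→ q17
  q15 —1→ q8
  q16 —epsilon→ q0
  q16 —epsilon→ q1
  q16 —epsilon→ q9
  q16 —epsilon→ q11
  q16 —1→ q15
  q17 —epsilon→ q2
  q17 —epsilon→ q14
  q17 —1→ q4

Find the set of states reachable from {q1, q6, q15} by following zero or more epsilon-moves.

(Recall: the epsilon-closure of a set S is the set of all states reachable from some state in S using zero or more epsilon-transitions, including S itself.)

Start with {q1, q6, q15}.
From q6 via epsilon: add q16.
From q16 via epsilon: add q0, q9, q11.
From q0 via epsilon: add q3.
From q9 via epsilon: add q5.
From q11 via epsilon: add q8.
No new states can be added; the closed set is {q0, q1, q3, q5, q6, q8, q9, q11, q15, q16}.

{q0, q1, q3, q5, q6, q8, q9, q11, q15, q16}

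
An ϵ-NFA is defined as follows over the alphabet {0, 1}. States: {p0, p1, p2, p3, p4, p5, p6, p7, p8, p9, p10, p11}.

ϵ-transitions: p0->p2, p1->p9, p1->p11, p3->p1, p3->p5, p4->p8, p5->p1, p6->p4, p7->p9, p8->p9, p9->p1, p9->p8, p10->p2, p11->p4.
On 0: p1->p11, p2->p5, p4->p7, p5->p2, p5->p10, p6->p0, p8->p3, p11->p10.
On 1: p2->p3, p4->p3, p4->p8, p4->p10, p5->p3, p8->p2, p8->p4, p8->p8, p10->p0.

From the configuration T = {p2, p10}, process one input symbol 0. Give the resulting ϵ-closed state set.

{p1, p4, p5, p8, p9, p11}

p2 on 0 → {p5}.
No 0-transition from p10.
Union after reading 0: {p5}.
Now take the ϵ-closure:
From p5 via ϵ: add p1.
From p1 via ϵ: add p9, p11.
From p9 via ϵ: add p8.
From p11 via ϵ: add p4.
No new states can be added; the closed set is {p1, p4, p5, p8, p9, p11}.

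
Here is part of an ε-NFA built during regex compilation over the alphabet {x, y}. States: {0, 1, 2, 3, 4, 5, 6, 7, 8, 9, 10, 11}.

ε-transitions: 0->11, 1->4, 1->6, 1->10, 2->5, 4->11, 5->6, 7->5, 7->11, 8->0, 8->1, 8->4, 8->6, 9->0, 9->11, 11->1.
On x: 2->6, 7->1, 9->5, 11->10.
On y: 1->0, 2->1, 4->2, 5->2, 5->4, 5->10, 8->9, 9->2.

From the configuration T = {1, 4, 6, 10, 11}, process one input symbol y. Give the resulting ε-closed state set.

1 on y → {0}.
4 on y → {2}.
No y-transition from 6, 10, 11.
Union after reading y: {0, 2}.
Now take the ε-closure:
From 0 via ε: add 11.
From 2 via ε: add 5.
From 5 via ε: add 6.
From 11 via ε: add 1.
From 1 via ε: add 4, 10.
No new states can be added; the closed set is {0, 1, 2, 4, 5, 6, 10, 11}.

{0, 1, 2, 4, 5, 6, 10, 11}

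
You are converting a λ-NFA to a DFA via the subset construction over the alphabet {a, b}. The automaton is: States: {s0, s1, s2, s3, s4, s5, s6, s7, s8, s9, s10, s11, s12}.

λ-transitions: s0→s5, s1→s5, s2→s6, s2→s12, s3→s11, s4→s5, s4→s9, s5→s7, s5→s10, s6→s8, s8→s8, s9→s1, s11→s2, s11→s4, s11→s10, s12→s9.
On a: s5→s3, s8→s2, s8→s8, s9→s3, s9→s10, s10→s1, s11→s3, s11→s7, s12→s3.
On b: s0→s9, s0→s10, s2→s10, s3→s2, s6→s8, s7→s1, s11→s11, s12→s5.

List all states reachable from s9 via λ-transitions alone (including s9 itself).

{s1, s5, s7, s9, s10}

Start with {s9}.
From s9 via λ: add s1.
From s1 via λ: add s5.
From s5 via λ: add s7, s10.
No new states can be added; the closed set is {s1, s5, s7, s9, s10}.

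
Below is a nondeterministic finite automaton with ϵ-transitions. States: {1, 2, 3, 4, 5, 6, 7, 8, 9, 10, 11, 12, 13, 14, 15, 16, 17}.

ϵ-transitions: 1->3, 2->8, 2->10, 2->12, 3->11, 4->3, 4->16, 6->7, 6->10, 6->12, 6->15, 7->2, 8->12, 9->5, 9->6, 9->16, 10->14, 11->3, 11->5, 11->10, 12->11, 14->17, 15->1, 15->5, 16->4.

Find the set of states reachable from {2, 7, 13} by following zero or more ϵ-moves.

Start with {2, 7, 13}.
From 2 via ϵ: add 8, 10, 12.
From 10 via ϵ: add 14.
From 12 via ϵ: add 11.
From 11 via ϵ: add 3, 5.
From 14 via ϵ: add 17.
No new states can be added; the closed set is {2, 3, 5, 7, 8, 10, 11, 12, 13, 14, 17}.

{2, 3, 5, 7, 8, 10, 11, 12, 13, 14, 17}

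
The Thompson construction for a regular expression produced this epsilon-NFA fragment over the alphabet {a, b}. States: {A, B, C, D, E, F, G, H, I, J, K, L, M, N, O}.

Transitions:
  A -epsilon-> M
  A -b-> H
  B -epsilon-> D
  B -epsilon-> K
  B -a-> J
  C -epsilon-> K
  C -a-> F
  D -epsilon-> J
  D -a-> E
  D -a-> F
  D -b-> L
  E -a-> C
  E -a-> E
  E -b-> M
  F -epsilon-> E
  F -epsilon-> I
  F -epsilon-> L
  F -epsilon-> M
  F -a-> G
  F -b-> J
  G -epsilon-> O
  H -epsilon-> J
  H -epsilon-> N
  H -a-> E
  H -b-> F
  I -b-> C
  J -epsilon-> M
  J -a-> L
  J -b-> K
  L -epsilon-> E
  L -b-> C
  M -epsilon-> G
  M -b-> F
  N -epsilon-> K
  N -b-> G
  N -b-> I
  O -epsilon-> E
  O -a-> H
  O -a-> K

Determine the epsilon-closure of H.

Start with {H}.
From H via epsilon: add J, N.
From J via epsilon: add M.
From N via epsilon: add K.
From M via epsilon: add G.
From G via epsilon: add O.
From O via epsilon: add E.
No new states can be added; the closed set is {E, G, H, J, K, M, N, O}.

{E, G, H, J, K, M, N, O}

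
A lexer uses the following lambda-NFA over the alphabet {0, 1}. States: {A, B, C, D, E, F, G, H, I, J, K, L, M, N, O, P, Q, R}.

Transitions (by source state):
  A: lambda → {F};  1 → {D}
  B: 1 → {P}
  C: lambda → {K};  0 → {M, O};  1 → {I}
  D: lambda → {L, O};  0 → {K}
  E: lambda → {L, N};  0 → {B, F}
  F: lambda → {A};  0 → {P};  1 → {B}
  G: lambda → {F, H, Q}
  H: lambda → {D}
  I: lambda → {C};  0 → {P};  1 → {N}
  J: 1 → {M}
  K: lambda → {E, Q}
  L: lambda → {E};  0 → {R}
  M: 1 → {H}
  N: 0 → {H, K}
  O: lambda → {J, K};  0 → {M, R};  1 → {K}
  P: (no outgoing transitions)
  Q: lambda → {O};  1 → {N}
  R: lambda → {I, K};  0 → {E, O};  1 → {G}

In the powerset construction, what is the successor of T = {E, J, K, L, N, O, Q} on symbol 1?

{E, J, K, L, M, N, O, Q}

J on 1 → {M}.
O on 1 → {K}.
Q on 1 → {N}.
No 1-transition from E, K, L, N.
Union after reading 1: {K, M, N}.
Now take the lambda-closure:
From K via lambda: add E, Q.
From E via lambda: add L.
From Q via lambda: add O.
From O via lambda: add J.
No new states can be added; the closed set is {E, J, K, L, M, N, O, Q}.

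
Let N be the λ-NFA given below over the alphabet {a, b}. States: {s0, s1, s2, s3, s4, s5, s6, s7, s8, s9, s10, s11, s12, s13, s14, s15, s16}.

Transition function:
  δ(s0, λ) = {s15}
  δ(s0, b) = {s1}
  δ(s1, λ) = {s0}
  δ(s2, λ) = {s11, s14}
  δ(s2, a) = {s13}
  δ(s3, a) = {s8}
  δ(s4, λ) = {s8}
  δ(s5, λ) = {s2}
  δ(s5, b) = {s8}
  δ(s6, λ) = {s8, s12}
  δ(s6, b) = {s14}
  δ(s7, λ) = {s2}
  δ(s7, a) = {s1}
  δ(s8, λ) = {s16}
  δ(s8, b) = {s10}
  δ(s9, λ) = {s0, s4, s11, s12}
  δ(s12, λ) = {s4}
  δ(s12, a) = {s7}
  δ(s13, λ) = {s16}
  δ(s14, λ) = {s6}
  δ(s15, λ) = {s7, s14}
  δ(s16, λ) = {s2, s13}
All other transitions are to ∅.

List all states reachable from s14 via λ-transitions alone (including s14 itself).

{s2, s4, s6, s8, s11, s12, s13, s14, s16}

Start with {s14}.
From s14 via λ: add s6.
From s6 via λ: add s8, s12.
From s8 via λ: add s16.
From s12 via λ: add s4.
From s16 via λ: add s2, s13.
From s2 via λ: add s11.
No new states can be added; the closed set is {s2, s4, s6, s8, s11, s12, s13, s14, s16}.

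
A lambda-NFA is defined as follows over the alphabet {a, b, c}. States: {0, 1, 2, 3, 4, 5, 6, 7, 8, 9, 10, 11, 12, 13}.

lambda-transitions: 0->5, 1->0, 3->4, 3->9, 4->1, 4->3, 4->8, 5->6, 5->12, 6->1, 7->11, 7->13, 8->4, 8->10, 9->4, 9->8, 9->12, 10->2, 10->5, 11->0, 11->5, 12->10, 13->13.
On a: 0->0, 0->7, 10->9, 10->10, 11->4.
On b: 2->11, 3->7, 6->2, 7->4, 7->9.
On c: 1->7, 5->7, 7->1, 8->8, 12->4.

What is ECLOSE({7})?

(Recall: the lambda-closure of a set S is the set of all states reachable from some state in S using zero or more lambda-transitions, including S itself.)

{0, 1, 2, 5, 6, 7, 10, 11, 12, 13}

Start with {7}.
From 7 via lambda: add 11, 13.
From 11 via lambda: add 0, 5.
From 5 via lambda: add 6, 12.
From 6 via lambda: add 1.
From 12 via lambda: add 10.
From 10 via lambda: add 2.
No new states can be added; the closed set is {0, 1, 2, 5, 6, 7, 10, 11, 12, 13}.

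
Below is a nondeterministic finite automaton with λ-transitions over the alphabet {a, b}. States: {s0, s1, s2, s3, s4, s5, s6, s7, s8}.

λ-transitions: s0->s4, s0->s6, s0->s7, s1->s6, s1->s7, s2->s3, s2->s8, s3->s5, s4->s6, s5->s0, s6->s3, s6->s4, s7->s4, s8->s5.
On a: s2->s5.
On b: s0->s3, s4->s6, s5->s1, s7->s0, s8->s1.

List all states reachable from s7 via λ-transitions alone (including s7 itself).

{s0, s3, s4, s5, s6, s7}

Start with {s7}.
From s7 via λ: add s4.
From s4 via λ: add s6.
From s6 via λ: add s3.
From s3 via λ: add s5.
From s5 via λ: add s0.
No new states can be added; the closed set is {s0, s3, s4, s5, s6, s7}.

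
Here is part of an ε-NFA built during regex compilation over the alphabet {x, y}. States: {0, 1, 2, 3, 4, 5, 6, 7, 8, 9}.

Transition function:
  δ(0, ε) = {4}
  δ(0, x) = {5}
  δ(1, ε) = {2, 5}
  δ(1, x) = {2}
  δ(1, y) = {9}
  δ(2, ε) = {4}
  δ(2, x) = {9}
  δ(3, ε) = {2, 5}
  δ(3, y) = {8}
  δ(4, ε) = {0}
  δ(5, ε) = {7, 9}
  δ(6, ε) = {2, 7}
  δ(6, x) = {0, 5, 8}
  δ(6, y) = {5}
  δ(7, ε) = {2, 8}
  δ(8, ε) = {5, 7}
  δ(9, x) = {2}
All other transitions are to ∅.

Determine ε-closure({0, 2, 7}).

{0, 2, 4, 5, 7, 8, 9}

Start with {0, 2, 7}.
From 0 via ε: add 4.
From 7 via ε: add 8.
From 8 via ε: add 5.
From 5 via ε: add 9.
No new states can be added; the closed set is {0, 2, 4, 5, 7, 8, 9}.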